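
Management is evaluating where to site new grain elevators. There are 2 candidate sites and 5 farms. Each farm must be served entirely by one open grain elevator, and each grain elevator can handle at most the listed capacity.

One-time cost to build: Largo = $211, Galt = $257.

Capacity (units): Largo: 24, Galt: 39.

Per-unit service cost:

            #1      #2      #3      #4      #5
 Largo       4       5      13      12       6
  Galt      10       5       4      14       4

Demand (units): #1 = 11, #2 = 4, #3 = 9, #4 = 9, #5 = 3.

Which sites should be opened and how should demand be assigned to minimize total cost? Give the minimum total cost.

Open {Galt}: #1→Galt 10·11=110, #2→Galt 5·4=20, #3→Galt 4·9=36, #4→Galt 14·9=126, #5→Galt 4·3=12.
Loads: Galt carries 36/39. Service 304; fixed 257; total 561.
Next best feasible plan costs 688.

Minimum total cost: 561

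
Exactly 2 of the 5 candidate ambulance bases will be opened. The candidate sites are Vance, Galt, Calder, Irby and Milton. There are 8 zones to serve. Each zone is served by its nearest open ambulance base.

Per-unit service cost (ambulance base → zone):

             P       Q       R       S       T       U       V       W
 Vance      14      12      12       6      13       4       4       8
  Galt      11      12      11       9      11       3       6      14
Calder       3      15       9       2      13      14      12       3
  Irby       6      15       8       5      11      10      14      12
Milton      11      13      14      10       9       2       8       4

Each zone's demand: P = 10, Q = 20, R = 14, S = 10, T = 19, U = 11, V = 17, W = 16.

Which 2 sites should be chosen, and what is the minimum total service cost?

With exactly 2 open, each zone uses its cheapest among the chosen.
{Galt, Calder}: P→Calder 3·10=30, Q→Galt 12·20=240, R→Calder 9·14=126, S→Calder 2·10=20, T→Galt 11·19=209, U→Galt 3·11=33, V→Galt 6·17=102, W→Calder 3·16=48. Service cost 808.
{Calder, Milton}: service cost 813
{Vance, Calder}: service cost 823
Among all 10 size-2 choices, {Galt, Calder} is lowest.

Choose Galt and Calder; total service cost 808.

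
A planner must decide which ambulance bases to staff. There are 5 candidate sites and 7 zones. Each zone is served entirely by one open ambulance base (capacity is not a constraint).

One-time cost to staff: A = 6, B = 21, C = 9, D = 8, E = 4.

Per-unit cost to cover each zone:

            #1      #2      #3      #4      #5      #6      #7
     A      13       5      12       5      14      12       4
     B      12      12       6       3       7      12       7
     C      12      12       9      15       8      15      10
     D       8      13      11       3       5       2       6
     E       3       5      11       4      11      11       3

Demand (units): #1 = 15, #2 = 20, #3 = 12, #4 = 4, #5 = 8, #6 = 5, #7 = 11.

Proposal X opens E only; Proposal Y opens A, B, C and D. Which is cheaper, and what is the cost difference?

Proposal X: {E}: #1→E 3·15=45, #2→E 5·20=100, #3→E 11·12=132, #4→E 4·4=16, #5→E 11·8=88, #6→E 11·5=55, #7→E 3·11=33. Service 469; fixed 4; total 473.
Proposal Y: {A, B, C, D}: #1→D 8·15=120, #2→A 5·20=100, #3→B 6·12=72, #4→B 3·4=12, #5→D 5·8=40, #6→D 2·5=10, #7→A 4·11=44. Service 398; fixed 44; total 442.
Difference: |473 − 442| = 31.

Proposal Y is cheaper by 31.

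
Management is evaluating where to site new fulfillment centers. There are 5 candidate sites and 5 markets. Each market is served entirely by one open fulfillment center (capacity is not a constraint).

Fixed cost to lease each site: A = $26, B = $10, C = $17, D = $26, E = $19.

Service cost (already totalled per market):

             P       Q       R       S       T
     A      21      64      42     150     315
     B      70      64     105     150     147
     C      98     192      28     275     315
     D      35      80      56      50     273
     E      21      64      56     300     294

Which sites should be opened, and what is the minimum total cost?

Open B, C and D; minimum total cost 377.

For any fixed open set, each market goes to its cheapest open site; total = fixed + service.
{B, C, D}: P→D 35, Q→B 64, R→C 28, S→D 50, T→B 147. Service 324; fixed 53; total 377.
{B, C, D, E}: P→E 21, Q→B 64, R→C 28, S→D 50, T→B 147. Service 310; fixed 72; total 382.
{A, B, D}: service 324 + fixed 62 = 386
{A, B, C, D, E}: service 310 + fixed 98 = 408
No other subset beats 377.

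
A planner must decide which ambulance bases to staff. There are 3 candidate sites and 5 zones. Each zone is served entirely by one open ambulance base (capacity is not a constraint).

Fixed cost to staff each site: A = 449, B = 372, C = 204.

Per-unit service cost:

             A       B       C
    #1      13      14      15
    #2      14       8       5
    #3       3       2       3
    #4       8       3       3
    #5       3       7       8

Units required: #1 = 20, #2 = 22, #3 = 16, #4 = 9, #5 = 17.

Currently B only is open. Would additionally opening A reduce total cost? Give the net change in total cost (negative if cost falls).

Current service cost with {B}: 634.
Adding A: each zone re-picks its cheapest; new service cost 546, saving 88.
Extra fixed cost: 449. Net change = 449 − 88 = 361.
(Totals: 1006 → 1367.)

No — net change +361 (cost rises by 361).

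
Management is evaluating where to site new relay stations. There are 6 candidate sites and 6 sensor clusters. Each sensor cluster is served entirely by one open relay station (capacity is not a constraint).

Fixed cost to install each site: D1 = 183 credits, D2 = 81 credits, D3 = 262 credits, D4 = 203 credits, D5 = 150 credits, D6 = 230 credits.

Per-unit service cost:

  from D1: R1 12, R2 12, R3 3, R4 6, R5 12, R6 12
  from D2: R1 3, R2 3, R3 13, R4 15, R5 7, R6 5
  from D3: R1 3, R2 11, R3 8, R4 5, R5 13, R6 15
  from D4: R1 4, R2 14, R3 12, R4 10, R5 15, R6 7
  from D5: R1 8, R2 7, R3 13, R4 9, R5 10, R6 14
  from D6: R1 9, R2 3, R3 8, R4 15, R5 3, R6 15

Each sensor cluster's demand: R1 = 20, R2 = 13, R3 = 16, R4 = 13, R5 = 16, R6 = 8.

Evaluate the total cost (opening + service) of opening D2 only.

Total cost: 735

Each sensor cluster is assigned to its cheapest site among the open ones.
{D2}: R1→D2 3·20=60, R2→D2 3·13=39, R3→D2 13·16=208, R4→D2 15·13=195, R5→D2 7·16=112, R6→D2 5·8=40. Service 654; fixed 81; total 735.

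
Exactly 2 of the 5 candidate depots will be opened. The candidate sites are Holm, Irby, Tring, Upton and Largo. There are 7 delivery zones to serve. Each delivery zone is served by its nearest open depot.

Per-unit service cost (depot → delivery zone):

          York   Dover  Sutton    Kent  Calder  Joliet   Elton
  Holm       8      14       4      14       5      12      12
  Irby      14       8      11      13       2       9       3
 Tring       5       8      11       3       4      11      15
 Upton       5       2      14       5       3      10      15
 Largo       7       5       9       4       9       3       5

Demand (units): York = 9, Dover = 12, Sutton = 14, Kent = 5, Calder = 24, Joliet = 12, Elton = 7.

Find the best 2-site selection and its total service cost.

With exactly 2 open, each delivery zone uses its cheapest among the chosen.
{Upton, Largo}: York→Upton 5·9=45, Dover→Upton 2·12=24, Sutton→Largo 9·14=126, Kent→Largo 4·5=20, Calder→Upton 3·24=72, Joliet→Largo 3·12=36, Elton→Largo 5·7=35. Service cost 358.
{Irby, Largo}: service cost 374
{Holm, Largo}: service cost 390
Among all 10 size-2 choices, {Upton, Largo} is lowest.

Choose Upton and Largo; total service cost 358.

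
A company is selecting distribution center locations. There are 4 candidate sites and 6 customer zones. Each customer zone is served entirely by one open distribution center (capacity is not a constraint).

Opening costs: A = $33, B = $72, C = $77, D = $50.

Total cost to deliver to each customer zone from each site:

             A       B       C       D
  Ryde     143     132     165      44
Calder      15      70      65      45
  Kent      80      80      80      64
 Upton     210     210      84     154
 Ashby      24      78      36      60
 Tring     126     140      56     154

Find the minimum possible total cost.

For any fixed open set, each customer zone goes to its cheapest open site; total = fixed + service.
{A, C, D}: Ryde→D 44, Calder→A 15, Kent→D 64, Upton→C 84, Ashby→A 24, Tring→C 56. Service 287; fixed 160; total 447.
{C, D}: service 329 + fixed 127 = 456
{A, D}: service 427 + fixed 83 = 510
{A, B, C, D}: service 287 + fixed 232 = 519
No other subset beats 447.

Minimum total cost: 447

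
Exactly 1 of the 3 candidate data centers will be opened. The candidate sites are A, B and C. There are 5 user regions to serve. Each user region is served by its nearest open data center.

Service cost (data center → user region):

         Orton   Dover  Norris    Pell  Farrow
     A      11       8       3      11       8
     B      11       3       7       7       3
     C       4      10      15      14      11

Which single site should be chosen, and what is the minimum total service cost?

With exactly 1 open, each user region uses its cheapest among the chosen.
{B}: Orton→B 11, Dover→B 3, Norris→B 7, Pell→B 7, Farrow→B 3. Service cost 31.
{A}: service cost 41
{C}: service cost 54
Among all 3 size-1 choices, {B} is lowest.

Choose B only; total service cost 31.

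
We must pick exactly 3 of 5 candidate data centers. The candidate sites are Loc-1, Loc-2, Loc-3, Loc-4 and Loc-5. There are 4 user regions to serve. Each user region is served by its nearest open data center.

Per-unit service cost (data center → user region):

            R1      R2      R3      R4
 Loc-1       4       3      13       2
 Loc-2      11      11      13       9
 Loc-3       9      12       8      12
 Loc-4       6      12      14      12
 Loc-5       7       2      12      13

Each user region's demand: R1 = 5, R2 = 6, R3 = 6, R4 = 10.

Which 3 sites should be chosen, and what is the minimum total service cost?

Choose Loc-1, Loc-3 and Loc-5; total service cost 100.

With exactly 3 open, each user region uses its cheapest among the chosen.
{Loc-1, Loc-3, Loc-5}: R1→Loc-1 4·5=20, R2→Loc-5 2·6=12, R3→Loc-3 8·6=48, R4→Loc-1 2·10=20. Service cost 100.
{Loc-1, Loc-2, Loc-3}: service cost 106
{Loc-1, Loc-3, Loc-4}: service cost 106
Among all 10 size-3 choices, {Loc-1, Loc-3, Loc-5} is lowest.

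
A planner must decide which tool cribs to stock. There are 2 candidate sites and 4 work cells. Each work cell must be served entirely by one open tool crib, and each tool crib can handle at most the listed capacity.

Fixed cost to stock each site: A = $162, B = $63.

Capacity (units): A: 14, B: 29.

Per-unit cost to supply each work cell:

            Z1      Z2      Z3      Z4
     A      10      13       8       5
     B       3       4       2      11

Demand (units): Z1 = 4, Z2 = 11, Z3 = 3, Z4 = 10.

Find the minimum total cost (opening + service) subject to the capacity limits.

Open {B}: Z1→B 3·4=12, Z2→B 4·11=44, Z3→B 2·3=6, Z4→B 11·10=110.
Loads: B carries 28/29. Service 172; fixed 63; total 235.
Next best feasible plan costs 337.

Minimum total cost: 235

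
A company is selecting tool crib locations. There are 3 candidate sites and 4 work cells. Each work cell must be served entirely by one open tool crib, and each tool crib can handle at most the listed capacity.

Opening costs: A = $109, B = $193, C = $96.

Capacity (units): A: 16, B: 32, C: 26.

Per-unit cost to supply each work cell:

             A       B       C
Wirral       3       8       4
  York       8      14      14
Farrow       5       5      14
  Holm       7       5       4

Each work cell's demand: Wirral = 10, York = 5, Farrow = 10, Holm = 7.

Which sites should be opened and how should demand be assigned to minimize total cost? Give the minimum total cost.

Open {A, C}: Wirral→C 4·10=40, York→A 8·5=40, Farrow→A 5·10=50, Holm→C 4·7=28.
Loads: A carries 15/16, C carries 17/26. Service 158; fixed 205; total 363.
Next best feasible plan costs 393.

Minimum total cost: 363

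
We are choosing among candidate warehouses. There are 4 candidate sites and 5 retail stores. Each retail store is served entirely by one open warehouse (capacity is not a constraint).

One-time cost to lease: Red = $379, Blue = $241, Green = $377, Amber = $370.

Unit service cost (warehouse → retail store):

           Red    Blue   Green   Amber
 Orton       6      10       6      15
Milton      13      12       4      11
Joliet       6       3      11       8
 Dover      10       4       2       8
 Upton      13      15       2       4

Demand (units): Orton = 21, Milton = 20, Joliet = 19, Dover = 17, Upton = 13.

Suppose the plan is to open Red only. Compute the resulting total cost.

Total cost: 1218

Each retail store is assigned to its cheapest site among the open ones.
{Red}: Orton→Red 6·21=126, Milton→Red 13·20=260, Joliet→Red 6·19=114, Dover→Red 10·17=170, Upton→Red 13·13=169. Service 839; fixed 379; total 1218.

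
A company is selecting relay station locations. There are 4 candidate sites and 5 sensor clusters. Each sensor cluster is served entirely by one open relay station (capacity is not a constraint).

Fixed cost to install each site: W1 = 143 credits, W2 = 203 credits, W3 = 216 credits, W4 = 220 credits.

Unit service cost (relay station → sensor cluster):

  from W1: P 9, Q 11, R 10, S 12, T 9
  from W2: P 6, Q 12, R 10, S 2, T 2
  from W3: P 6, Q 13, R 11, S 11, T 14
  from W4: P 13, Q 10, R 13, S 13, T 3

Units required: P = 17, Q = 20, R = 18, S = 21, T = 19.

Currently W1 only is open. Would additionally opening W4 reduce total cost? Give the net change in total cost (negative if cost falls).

No — net change +86 (cost rises by 86).

Current service cost with {W1}: 976.
Adding W4: each sensor cluster re-picks its cheapest; new service cost 842, saving 134.
Extra fixed cost: 220. Net change = 220 − 134 = 86.
(Totals: 1119 → 1205.)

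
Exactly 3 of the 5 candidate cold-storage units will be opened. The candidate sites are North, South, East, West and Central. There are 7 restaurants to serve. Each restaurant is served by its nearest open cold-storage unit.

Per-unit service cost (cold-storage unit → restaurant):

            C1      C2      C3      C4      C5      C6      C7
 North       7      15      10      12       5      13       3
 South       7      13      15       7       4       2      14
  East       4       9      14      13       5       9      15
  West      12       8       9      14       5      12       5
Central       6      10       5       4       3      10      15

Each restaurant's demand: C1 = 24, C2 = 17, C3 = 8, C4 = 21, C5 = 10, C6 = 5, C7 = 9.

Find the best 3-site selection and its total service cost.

With exactly 3 open, each restaurant uses its cheapest among the chosen.
{North, East, Central}: C1→East 4·24=96, C2→East 9·17=153, C3→Central 5·8=40, C4→Central 4·21=84, C5→Central 3·10=30, C6→East 9·5=45, C7→North 3·9=27. Service cost 475.
{East, West, Central}: service cost 476
{South, West, Central}: service cost 489
Among all 10 size-3 choices, {North, East, Central} is lowest.

Choose North, East and Central; total service cost 475.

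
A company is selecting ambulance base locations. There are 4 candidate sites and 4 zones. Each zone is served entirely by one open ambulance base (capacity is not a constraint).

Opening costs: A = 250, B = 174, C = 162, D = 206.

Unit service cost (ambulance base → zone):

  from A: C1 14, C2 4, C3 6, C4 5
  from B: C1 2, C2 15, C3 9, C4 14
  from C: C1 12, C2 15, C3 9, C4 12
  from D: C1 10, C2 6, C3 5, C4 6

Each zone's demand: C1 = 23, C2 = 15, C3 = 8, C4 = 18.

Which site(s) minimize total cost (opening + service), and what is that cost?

For any fixed open set, each zone goes to its cheapest open site; total = fixed + service.
{B, D}: C1→B 2·23=46, C2→D 6·15=90, C3→D 5·8=40, C4→D 6·18=108. Service 284; fixed 380; total 664.
{A, B}: C1→B 2·23=46, C2→A 4·15=60, C3→A 6·8=48, C4→A 5·18=90. Service 244; fixed 424; total 668.
{D}: C1→D 10·23=230, C2→D 6·15=90, C3→D 5·8=40, C4→D 6·18=108. Service 468; fixed 206; total 674.
{A, B, C, D}: service 236 + fixed 792 = 1028
No other subset beats 664.

Open B and D; minimum total cost 664.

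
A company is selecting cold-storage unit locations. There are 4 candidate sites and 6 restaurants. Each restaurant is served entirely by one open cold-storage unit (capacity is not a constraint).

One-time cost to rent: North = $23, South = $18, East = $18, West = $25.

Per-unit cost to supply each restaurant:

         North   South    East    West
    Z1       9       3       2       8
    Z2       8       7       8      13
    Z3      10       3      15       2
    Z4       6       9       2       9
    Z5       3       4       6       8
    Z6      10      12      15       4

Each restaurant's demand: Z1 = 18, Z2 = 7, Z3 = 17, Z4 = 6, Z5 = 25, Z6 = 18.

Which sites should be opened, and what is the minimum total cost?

For any fixed open set, each restaurant goes to its cheapest open site; total = fixed + service.
{North, East, West}: Z1→East 2·18=36, Z2→North 8·7=56, Z3→West 2·17=34, Z4→East 2·6=12, Z5→North 3·25=75, Z6→West 4·18=72. Service 285; fixed 66; total 351.
{North, South, East, West}: Z1→East 2·18=36, Z2→South 7·7=49, Z3→West 2·17=34, Z4→East 2·6=12, Z5→North 3·25=75, Z6→West 4·18=72. Service 278; fixed 84; total 362.
{South, East, West}: Z1→East 2·18=36, Z2→South 7·7=49, Z3→West 2·17=34, Z4→East 2·6=12, Z5→South 4·25=100, Z6→West 4·18=72. Service 303; fixed 61; total 364.
{South}: Z1→South 3·18=54, Z2→South 7·7=49, Z3→South 3·17=51, Z4→South 9·6=54, Z5→South 4·25=100, Z6→South 12·18=216. Service 524; fixed 18; total 542.
(All 15 nonempty subsets were checked; North, East and West is lowest.)

Open North, East and West; minimum total cost 351.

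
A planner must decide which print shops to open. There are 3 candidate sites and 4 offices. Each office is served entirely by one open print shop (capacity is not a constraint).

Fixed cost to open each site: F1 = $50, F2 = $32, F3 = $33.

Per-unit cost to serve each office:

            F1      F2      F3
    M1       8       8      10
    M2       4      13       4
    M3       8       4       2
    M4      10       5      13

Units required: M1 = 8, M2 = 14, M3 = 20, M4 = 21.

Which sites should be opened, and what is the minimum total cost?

Open F2 and F3; minimum total cost 330.

For any fixed open set, each office goes to its cheapest open site; total = fixed + service.
{F2, F3}: M1→F2 8·8=64, M2→F3 4·14=56, M3→F3 2·20=40, M4→F2 5·21=105. Service 265; fixed 65; total 330.
{F1, F2, F3}: M1→F1 8·8=64, M2→F1 4·14=56, M3→F3 2·20=40, M4→F2 5·21=105. Service 265; fixed 115; total 380.
{F1, F2}: M1→F1 8·8=64, M2→F1 4·14=56, M3→F2 4·20=80, M4→F2 5·21=105. Service 305; fixed 82; total 387.
{F2}: service 431 + fixed 32 = 463
No other subset beats 330.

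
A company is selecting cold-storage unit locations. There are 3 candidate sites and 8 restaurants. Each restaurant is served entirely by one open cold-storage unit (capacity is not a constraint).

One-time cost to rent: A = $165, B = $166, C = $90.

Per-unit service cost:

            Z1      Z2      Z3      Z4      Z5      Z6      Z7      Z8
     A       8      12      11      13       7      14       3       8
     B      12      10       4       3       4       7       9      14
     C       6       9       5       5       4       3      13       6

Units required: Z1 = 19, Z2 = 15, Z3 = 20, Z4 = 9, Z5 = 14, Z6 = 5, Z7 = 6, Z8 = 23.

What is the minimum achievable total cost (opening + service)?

Minimum total cost: 771

For any fixed open set, each restaurant goes to its cheapest open site; total = fixed + service.
{C}: Z1→C 6·19=114, Z2→C 9·15=135, Z3→C 5·20=100, Z4→C 5·9=45, Z5→C 4·14=56, Z6→C 3·5=15, Z7→C 13·6=78, Z8→C 6·23=138. Service 681; fixed 90; total 771.
{B, C}: service 619 + fixed 256 = 875
{A, C}: service 621 + fixed 255 = 876
{A, B, C}: Z1→C 6·19=114, Z2→C 9·15=135, Z3→B 4·20=80, Z4→B 3·9=27, Z5→B 4·14=56, Z6→C 3·5=15, Z7→A 3·6=18, Z8→C 6·23=138. Service 583; fixed 421; total 1004.
(All 7 nonempty subsets were checked; C only is lowest.)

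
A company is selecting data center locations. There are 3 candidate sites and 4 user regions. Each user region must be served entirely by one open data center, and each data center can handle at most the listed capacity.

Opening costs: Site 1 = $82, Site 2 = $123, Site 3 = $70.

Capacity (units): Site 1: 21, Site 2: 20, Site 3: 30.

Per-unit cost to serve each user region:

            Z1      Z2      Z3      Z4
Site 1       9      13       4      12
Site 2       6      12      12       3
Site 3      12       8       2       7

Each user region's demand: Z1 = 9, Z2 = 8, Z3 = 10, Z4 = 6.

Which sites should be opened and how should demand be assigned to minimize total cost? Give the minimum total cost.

Minimum total cost: 349

Open {Site 2, Site 3}: Z1→Site 2 6·9=54, Z2→Site 3 8·8=64, Z3→Site 3 2·10=20, Z4→Site 2 3·6=18.
Loads: Site 2 carries 15/20, Site 3 carries 18/30. Service 156; fixed 193; total 349.
Next best feasible plan costs 359.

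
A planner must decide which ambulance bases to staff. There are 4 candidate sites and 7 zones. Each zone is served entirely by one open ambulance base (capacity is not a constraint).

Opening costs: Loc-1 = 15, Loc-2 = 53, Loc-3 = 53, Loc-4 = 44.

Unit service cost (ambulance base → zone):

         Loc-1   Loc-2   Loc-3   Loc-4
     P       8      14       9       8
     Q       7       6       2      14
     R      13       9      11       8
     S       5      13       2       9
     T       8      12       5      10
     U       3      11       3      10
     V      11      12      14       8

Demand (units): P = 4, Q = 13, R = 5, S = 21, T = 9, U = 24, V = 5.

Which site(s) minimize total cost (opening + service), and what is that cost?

For any fixed open set, each zone goes to its cheapest open site; total = fixed + service.
{Loc-3, Loc-4}: P→Loc-4 8·4=32, Q→Loc-3 2·13=26, R→Loc-4 8·5=40, S→Loc-3 2·21=42, T→Loc-3 5·9=45, U→Loc-3 3·24=72, V→Loc-4 8·5=40. Service 297; fixed 97; total 394.
{Loc-1, Loc-3}: P→Loc-1 8·4=32, Q→Loc-3 2·13=26, R→Loc-3 11·5=55, S→Loc-3 2·21=42, T→Loc-3 5·9=45, U→Loc-1 3·24=72, V→Loc-1 11·5=55. Service 327; fixed 68; total 395.
{Loc-3}: service 346 + fixed 53 = 399
{Loc-1, Loc-2, Loc-3, Loc-4}: service 297 + fixed 165 = 462
(All 15 nonempty subsets were checked; Loc-3 and Loc-4 is lowest.)

Open Loc-3 and Loc-4; minimum total cost 394.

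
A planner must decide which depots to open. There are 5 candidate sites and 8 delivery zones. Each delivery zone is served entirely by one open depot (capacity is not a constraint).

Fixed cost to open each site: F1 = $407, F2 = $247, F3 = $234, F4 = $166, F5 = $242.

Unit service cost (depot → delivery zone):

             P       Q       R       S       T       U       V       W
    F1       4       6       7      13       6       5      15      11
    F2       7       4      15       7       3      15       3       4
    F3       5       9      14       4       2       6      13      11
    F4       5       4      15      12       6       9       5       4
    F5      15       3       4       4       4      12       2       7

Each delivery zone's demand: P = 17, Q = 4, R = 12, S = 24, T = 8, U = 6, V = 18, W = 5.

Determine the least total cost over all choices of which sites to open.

For any fixed open set, each delivery zone goes to its cheapest open site; total = fixed + service.
{F4, F5}: P→F4 5·17=85, Q→F5 3·4=12, R→F5 4·12=48, S→F5 4·24=96, T→F5 4·8=32, U→F4 9·6=54, V→F5 2·18=36, W→F4 4·5=20. Service 383; fixed 408; total 791.
{F5}: P→F5 15·17=255, Q→F5 3·4=12, R→F5 4·12=48, S→F5 4·24=96, T→F5 4·8=32, U→F5 12·6=72, V→F5 2·18=36, W→F5 7·5=35. Service 586; fixed 242; total 828.
{F3, F5}: P→F3 5·17=85, Q→F5 3·4=12, R→F5 4·12=48, S→F3 4·24=96, T→F3 2·8=16, U→F3 6·6=36, V→F5 2·18=36, W→F5 7·5=35. Service 364; fixed 476; total 840.
{F1, F2, F3, F4, F5}: service 326 + fixed 1296 = 1622
No other subset beats 791.

Minimum total cost: 791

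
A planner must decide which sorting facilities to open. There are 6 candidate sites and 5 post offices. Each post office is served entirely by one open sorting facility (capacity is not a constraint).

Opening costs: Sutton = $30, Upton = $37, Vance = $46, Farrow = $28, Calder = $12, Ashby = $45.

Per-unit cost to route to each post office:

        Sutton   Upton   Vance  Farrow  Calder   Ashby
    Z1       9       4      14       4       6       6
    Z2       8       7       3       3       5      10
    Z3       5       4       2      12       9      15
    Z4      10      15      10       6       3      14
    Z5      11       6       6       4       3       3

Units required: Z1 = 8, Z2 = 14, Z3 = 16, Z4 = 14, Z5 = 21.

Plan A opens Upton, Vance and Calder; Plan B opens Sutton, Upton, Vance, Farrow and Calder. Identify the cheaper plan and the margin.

Plan A: {Upton, Vance, Calder}: Z1→Upton 4·8=32, Z2→Vance 3·14=42, Z3→Vance 2·16=32, Z4→Calder 3·14=42, Z5→Calder 3·21=63. Service 211; fixed 95; total 306.
Plan B: {Sutton, Upton, Vance, Farrow, Calder}: Z1→Upton 4·8=32, Z2→Vance 3·14=42, Z3→Vance 2·16=32, Z4→Calder 3·14=42, Z5→Calder 3·21=63. Service 211; fixed 153; total 364.
Difference: |306 − 364| = 58.

Plan A is cheaper by 58.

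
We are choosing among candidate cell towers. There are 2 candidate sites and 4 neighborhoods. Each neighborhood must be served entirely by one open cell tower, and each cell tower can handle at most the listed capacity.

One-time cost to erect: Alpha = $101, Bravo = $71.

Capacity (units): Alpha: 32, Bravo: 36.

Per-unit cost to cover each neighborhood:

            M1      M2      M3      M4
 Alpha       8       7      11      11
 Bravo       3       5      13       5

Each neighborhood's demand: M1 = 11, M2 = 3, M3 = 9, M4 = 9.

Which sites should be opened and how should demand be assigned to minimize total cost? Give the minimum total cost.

Open {Bravo}: M1→Bravo 3·11=33, M2→Bravo 5·3=15, M3→Bravo 13·9=117, M4→Bravo 5·9=45.
Loads: Bravo carries 32/36. Service 210; fixed 71; total 281.
Next best feasible plan costs 364.

Minimum total cost: 281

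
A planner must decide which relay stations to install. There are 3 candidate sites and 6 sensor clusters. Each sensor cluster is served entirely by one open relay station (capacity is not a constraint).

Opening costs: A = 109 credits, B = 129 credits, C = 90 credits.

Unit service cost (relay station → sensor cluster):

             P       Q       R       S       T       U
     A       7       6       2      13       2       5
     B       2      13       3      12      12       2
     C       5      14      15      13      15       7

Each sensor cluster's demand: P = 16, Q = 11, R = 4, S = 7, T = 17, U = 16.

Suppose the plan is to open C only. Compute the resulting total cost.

Total cost: 842

Each sensor cluster is assigned to its cheapest site among the open ones.
{C}: P→C 5·16=80, Q→C 14·11=154, R→C 15·4=60, S→C 13·7=91, T→C 15·17=255, U→C 7·16=112. Service 752; fixed 90; total 842.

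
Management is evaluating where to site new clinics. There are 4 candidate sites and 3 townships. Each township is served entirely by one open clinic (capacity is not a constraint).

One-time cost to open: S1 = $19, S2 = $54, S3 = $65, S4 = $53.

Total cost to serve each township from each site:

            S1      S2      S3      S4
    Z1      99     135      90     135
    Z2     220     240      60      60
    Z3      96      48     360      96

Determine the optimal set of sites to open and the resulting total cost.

Open S2 and S3; minimum total cost 317.

For any fixed open set, each township goes to its cheapest open site; total = fixed + service.
{S2, S3}: Z1→S3 90, Z2→S3 60, Z3→S2 48. Service 198; fixed 119; total 317.
{S1, S4}: service 255 + fixed 72 = 327
{S1, S3}: service 246 + fixed 84 = 330
{S1, S2, S3, S4}: Z1→S3 90, Z2→S3 60, Z3→S2 48. Service 198; fixed 191; total 389.
No other subset beats 317.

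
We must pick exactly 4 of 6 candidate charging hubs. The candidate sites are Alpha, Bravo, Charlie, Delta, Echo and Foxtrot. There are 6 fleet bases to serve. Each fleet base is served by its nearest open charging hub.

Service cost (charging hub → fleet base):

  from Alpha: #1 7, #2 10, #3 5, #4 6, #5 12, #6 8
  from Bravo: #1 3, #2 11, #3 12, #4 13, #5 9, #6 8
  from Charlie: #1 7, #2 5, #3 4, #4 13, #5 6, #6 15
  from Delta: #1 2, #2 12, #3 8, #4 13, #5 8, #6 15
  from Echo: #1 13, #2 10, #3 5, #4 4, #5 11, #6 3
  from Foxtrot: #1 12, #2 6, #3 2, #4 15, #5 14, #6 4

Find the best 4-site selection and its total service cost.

Choose Charlie, Delta, Echo and Foxtrot; total service cost 22.

With exactly 4 open, each fleet base uses its cheapest among the chosen.
{Charlie, Delta, Echo, Foxtrot}: #1→Delta 2, #2→Charlie 5, #3→Foxtrot 2, #4→Echo 4, #5→Charlie 6, #6→Echo 3. Service cost 22.
{Bravo, Charlie, Echo, Foxtrot}: service cost 23
{Alpha, Charlie, Delta, Echo}: service cost 24
Among all 15 size-4 choices, {Charlie, Delta, Echo, Foxtrot} is lowest.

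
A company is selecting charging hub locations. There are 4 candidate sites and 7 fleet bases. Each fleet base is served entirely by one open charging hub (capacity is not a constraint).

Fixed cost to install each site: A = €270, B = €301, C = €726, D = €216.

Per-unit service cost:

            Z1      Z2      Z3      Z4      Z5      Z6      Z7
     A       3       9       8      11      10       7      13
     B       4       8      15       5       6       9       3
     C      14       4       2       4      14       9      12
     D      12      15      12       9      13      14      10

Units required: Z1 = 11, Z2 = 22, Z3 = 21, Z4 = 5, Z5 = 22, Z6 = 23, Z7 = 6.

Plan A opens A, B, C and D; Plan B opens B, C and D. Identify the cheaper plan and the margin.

Plan A: {A, B, C, D}: Z1→A 3·11=33, Z2→C 4·22=88, Z3→C 2·21=42, Z4→C 4·5=20, Z5→B 6·22=132, Z6→A 7·23=161, Z7→B 3·6=18. Service 494; fixed 1513; total 2007.
Plan B: {B, C, D}: Z1→B 4·11=44, Z2→C 4·22=88, Z3→C 2·21=42, Z4→C 4·5=20, Z5→B 6·22=132, Z6→B 9·23=207, Z7→B 3·6=18. Service 551; fixed 1243; total 1794.
Difference: |2007 − 1794| = 213.

Plan B is cheaper by 213.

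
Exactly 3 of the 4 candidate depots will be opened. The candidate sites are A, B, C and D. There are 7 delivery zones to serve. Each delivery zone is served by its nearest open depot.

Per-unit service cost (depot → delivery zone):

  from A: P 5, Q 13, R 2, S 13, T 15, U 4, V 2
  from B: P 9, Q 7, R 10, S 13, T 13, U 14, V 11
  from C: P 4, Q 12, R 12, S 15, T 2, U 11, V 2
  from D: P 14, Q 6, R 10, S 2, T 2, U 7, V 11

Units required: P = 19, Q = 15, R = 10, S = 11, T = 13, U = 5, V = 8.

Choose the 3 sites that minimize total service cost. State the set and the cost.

With exactly 3 open, each delivery zone uses its cheapest among the chosen.
{A, C, D}: P→C 4·19=76, Q→D 6·15=90, R→A 2·10=20, S→D 2·11=22, T→C 2·13=26, U→A 4·5=20, V→A 2·8=16. Service cost 270.
{A, B, D}: service cost 289
{B, C, D}: service cost 365
Among all 4 size-3 choices, {A, C, D} is lowest.

Choose A, C and D; total service cost 270.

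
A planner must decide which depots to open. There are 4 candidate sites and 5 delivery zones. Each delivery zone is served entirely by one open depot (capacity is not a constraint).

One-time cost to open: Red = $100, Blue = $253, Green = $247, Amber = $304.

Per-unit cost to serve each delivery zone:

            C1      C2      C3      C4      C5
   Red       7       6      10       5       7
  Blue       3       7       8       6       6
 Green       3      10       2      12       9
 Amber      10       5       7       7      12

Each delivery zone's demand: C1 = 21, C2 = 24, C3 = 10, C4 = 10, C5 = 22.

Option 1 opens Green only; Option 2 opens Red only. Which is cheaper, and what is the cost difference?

Option 2 is cheaper by 193.

Option 1: {Green}: C1→Green 3·21=63, C2→Green 10·24=240, C3→Green 2·10=20, C4→Green 12·10=120, C5→Green 9·22=198. Service 641; fixed 247; total 888.
Option 2: {Red}: C1→Red 7·21=147, C2→Red 6·24=144, C3→Red 10·10=100, C4→Red 5·10=50, C5→Red 7·22=154. Service 595; fixed 100; total 695.
Difference: |888 − 695| = 193.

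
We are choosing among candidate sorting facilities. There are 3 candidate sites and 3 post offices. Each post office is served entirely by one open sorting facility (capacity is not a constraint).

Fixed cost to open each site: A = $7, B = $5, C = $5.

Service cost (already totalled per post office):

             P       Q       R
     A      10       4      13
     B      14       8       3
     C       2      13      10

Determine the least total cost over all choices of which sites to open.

Minimum total cost: 23

For any fixed open set, each post office goes to its cheapest open site; total = fixed + service.
{B, C}: P→C 2, Q→B 8, R→B 3. Service 13; fixed 10; total 23.
{A, B, C}: service 9 + fixed 17 = 26
{A, C}: service 16 + fixed 12 = 28
{B}: service 25 + fixed 5 = 30
No other subset beats 23.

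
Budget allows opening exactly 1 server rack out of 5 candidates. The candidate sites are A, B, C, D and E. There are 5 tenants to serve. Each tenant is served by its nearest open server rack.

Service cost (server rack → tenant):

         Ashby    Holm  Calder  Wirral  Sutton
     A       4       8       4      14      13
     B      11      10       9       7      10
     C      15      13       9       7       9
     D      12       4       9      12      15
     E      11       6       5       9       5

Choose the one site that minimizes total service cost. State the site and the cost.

Choose E only; total service cost 36.

With exactly 1 open, each tenant uses its cheapest among the chosen.
{E}: Ashby→E 11, Holm→E 6, Calder→E 5, Wirral→E 9, Sutton→E 5. Service cost 36.
{A}: service cost 43
{B}: service cost 47
Among all 5 size-1 choices, {E} is lowest.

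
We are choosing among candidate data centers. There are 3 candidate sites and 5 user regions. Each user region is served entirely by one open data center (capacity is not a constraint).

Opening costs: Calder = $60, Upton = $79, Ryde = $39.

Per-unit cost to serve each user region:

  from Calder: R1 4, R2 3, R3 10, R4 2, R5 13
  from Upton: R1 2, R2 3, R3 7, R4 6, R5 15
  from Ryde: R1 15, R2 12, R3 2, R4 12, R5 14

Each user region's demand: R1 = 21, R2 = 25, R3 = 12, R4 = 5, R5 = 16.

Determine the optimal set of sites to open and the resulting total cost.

Open Calder and Ryde; minimum total cost 500.

For any fixed open set, each user region goes to its cheapest open site; total = fixed + service.
{Calder, Ryde}: R1→Calder 4·21=84, R2→Calder 3·25=75, R3→Ryde 2·12=24, R4→Calder 2·5=10, R5→Calder 13·16=208. Service 401; fixed 99; total 500.
{Upton, Ryde}: service 395 + fixed 118 = 513
{Calder, Upton, Ryde}: service 359 + fixed 178 = 537
{Ryde}: service 923 + fixed 39 = 962
No other subset beats 500.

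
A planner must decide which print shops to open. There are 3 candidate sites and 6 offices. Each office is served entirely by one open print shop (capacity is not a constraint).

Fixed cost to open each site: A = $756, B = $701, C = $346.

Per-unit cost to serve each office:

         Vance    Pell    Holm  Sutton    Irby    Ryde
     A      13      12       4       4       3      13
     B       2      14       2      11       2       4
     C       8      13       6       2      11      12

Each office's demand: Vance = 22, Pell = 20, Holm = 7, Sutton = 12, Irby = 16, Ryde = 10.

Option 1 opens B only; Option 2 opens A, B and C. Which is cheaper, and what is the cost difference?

Option 1: {B}: Vance→B 2·22=44, Pell→B 14·20=280, Holm→B 2·7=14, Sutton→B 11·12=132, Irby→B 2·16=32, Ryde→B 4·10=40. Service 542; fixed 701; total 1243.
Option 2: {A, B, C}: Vance→B 2·22=44, Pell→A 12·20=240, Holm→B 2·7=14, Sutton→C 2·12=24, Irby→B 2·16=32, Ryde→B 4·10=40. Service 394; fixed 1803; total 2197.
Difference: |1243 − 2197| = 954.

Option 1 is cheaper by 954.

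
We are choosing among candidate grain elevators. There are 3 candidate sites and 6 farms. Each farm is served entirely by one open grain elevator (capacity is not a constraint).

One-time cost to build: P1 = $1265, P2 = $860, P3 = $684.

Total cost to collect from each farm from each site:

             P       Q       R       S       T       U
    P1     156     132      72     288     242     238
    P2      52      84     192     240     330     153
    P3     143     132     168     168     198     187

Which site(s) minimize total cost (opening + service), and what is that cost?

Open P3 only; minimum total cost 1680.

For any fixed open set, each farm goes to its cheapest open site; total = fixed + service.
{P3}: P→P3 143, Q→P3 132, R→P3 168, S→P3 168, T→P3 198, U→P3 187. Service 996; fixed 684; total 1680.
{P2}: service 1051 + fixed 860 = 1911
{P2, P3}: P→P2 52, Q→P2 84, R→P3 168, S→P3 168, T→P3 198, U→P2 153. Service 823; fixed 1544; total 2367.
{P1, P2, P3}: P→P2 52, Q→P2 84, R→P1 72, S→P3 168, T→P3 198, U→P2 153. Service 727; fixed 2809; total 3536.
No other subset beats 1680.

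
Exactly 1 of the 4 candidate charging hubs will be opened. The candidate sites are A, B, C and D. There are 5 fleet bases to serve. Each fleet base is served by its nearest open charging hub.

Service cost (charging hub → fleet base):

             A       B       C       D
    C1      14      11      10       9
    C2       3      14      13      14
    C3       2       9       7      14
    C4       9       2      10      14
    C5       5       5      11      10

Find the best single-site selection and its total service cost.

Choose A only; total service cost 33.

With exactly 1 open, each fleet base uses its cheapest among the chosen.
{A}: C1→A 14, C2→A 3, C3→A 2, C4→A 9, C5→A 5. Service cost 33.
{B}: service cost 41
{C}: service cost 51
Among all 4 size-1 choices, {A} is lowest.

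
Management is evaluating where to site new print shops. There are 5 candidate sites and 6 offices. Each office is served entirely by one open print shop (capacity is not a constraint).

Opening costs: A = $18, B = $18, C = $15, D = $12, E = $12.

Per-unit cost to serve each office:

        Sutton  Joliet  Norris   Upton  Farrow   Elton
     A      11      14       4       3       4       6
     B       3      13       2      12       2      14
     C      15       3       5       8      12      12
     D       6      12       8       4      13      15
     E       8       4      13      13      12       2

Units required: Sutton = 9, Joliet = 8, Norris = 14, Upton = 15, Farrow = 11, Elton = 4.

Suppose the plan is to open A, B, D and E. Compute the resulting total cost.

Total cost: 222

Each office is assigned to its cheapest site among the open ones.
{A, B, D, E}: Sutton→B 3·9=27, Joliet→E 4·8=32, Norris→B 2·14=28, Upton→A 3·15=45, Farrow→B 2·11=22, Elton→E 2·4=8. Service 162; fixed 60; total 222.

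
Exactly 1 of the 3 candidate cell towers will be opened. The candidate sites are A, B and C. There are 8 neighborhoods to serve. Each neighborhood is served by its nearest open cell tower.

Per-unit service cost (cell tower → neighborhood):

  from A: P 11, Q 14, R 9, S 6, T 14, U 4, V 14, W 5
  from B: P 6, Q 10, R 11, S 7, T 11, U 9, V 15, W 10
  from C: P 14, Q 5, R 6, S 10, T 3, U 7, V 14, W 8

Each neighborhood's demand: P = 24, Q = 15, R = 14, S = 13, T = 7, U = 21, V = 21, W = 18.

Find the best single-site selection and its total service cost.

With exactly 1 open, each neighborhood uses its cheapest among the chosen.
{C}: P→C 14·24=336, Q→C 5·15=75, R→C 6·14=84, S→C 10·13=130, T→C 3·7=21, U→C 7·21=147, V→C 14·21=294, W→C 8·18=144. Service cost 1231.
{A}: service cost 1244
{B}: service cost 1300
Among all 3 size-1 choices, {C} is lowest.

Choose C only; total service cost 1231.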